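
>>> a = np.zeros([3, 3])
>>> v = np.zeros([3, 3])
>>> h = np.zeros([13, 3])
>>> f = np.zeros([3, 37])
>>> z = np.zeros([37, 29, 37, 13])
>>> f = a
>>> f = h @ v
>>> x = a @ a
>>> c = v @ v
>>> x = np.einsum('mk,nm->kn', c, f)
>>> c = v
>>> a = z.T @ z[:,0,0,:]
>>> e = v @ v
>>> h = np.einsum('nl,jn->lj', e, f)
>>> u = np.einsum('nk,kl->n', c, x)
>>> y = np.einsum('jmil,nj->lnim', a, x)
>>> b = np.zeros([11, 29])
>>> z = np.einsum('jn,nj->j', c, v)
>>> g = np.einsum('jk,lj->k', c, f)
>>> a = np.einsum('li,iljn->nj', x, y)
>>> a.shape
(37, 29)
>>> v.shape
(3, 3)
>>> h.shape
(3, 13)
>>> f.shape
(13, 3)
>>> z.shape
(3,)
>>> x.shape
(3, 13)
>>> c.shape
(3, 3)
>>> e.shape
(3, 3)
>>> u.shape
(3,)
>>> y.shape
(13, 3, 29, 37)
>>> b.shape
(11, 29)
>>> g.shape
(3,)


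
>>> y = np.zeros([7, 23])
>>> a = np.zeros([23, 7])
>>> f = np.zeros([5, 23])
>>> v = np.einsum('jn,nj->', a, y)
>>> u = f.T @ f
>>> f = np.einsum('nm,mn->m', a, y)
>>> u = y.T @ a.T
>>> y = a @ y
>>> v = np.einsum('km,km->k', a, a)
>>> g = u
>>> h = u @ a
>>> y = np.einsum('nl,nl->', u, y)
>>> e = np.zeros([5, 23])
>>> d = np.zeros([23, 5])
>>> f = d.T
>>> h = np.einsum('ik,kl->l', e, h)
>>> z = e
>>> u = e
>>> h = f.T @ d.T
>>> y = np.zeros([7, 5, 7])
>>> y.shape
(7, 5, 7)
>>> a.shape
(23, 7)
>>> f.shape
(5, 23)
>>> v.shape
(23,)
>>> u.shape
(5, 23)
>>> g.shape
(23, 23)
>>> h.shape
(23, 23)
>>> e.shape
(5, 23)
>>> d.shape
(23, 5)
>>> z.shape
(5, 23)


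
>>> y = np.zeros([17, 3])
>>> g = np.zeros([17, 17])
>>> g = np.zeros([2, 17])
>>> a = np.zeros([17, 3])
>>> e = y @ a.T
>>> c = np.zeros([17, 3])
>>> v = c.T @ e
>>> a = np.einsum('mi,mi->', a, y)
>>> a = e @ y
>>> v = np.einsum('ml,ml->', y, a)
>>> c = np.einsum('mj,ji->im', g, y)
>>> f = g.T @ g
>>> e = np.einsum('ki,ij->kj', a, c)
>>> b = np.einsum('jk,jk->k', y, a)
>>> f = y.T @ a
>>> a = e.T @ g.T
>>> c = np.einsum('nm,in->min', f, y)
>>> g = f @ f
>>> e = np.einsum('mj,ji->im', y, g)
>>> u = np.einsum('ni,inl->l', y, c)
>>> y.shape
(17, 3)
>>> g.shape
(3, 3)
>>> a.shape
(2, 2)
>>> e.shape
(3, 17)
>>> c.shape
(3, 17, 3)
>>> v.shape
()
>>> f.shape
(3, 3)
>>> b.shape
(3,)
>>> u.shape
(3,)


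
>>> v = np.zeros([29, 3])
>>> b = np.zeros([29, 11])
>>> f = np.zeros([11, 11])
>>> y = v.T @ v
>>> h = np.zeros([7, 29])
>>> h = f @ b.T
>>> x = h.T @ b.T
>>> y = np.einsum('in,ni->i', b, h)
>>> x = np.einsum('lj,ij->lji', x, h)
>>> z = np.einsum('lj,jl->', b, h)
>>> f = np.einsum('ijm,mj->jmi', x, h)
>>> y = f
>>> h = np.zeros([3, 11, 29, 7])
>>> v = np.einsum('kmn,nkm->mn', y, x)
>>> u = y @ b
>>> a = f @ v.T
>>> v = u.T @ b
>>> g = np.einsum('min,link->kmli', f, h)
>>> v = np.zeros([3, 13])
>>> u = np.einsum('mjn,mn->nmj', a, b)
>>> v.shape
(3, 13)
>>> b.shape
(29, 11)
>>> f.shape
(29, 11, 29)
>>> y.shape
(29, 11, 29)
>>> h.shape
(3, 11, 29, 7)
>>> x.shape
(29, 29, 11)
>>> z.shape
()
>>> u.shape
(11, 29, 11)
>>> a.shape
(29, 11, 11)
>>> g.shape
(7, 29, 3, 11)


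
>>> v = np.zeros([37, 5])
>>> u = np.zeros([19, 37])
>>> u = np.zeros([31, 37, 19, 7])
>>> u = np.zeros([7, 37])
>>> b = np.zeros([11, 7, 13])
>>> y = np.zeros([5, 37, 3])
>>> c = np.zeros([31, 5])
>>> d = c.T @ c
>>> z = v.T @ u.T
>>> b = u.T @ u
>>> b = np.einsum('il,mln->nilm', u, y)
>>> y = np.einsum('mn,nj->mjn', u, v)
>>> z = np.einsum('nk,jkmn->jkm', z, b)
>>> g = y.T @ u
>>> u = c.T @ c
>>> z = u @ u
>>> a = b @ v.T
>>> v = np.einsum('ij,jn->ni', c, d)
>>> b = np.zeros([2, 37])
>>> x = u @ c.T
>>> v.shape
(5, 31)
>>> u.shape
(5, 5)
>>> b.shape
(2, 37)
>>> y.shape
(7, 5, 37)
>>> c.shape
(31, 5)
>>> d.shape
(5, 5)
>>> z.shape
(5, 5)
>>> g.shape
(37, 5, 37)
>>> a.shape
(3, 7, 37, 37)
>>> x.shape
(5, 31)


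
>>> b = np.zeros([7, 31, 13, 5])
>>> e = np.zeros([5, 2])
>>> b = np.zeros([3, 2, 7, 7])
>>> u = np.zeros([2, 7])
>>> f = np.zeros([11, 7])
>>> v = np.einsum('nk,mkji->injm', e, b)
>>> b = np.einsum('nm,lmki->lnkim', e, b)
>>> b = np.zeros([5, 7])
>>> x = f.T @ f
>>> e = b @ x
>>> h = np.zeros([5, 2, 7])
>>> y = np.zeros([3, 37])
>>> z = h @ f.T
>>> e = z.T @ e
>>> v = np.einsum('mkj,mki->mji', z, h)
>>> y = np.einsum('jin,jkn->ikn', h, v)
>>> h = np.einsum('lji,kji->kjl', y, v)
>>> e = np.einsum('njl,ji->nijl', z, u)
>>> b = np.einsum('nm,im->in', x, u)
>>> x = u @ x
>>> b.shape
(2, 7)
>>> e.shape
(5, 7, 2, 11)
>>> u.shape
(2, 7)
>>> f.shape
(11, 7)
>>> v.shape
(5, 11, 7)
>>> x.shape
(2, 7)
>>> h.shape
(5, 11, 2)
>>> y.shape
(2, 11, 7)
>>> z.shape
(5, 2, 11)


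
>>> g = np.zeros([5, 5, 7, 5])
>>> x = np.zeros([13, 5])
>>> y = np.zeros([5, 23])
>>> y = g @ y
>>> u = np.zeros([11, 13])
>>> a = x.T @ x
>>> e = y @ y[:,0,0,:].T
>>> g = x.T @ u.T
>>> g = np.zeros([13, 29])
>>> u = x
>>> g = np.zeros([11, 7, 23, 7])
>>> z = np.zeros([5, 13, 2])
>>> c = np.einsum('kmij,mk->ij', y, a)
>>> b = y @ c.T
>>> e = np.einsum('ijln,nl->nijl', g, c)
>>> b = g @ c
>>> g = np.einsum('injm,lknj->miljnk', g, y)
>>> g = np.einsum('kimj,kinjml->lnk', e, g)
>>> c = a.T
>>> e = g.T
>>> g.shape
(5, 5, 7)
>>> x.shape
(13, 5)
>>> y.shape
(5, 5, 7, 23)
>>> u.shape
(13, 5)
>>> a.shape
(5, 5)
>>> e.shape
(7, 5, 5)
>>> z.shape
(5, 13, 2)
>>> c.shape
(5, 5)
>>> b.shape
(11, 7, 23, 23)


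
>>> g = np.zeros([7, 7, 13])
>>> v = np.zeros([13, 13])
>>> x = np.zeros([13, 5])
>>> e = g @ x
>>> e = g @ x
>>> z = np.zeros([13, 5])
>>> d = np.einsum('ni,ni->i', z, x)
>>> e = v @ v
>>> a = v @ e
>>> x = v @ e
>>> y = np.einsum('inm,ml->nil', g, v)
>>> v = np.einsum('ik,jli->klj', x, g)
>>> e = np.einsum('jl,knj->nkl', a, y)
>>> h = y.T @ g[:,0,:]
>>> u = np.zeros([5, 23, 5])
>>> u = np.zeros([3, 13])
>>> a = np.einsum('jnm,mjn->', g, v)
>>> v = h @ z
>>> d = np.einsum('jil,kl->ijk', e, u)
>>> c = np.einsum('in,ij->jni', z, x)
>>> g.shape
(7, 7, 13)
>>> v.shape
(13, 7, 5)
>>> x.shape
(13, 13)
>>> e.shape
(7, 7, 13)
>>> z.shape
(13, 5)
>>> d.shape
(7, 7, 3)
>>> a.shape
()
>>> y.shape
(7, 7, 13)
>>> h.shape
(13, 7, 13)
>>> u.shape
(3, 13)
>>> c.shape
(13, 5, 13)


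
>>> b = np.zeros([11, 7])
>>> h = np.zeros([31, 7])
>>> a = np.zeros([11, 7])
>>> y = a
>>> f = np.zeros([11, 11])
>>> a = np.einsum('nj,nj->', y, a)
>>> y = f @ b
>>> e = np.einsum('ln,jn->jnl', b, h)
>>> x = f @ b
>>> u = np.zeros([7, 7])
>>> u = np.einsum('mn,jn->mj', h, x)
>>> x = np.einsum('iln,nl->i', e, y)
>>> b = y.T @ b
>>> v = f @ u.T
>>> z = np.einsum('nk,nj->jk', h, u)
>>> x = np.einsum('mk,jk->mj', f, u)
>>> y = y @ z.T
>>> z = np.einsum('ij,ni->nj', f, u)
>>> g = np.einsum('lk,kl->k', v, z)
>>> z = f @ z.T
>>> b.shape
(7, 7)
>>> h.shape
(31, 7)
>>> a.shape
()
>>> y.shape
(11, 11)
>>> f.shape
(11, 11)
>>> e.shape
(31, 7, 11)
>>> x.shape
(11, 31)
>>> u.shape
(31, 11)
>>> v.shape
(11, 31)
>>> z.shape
(11, 31)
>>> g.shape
(31,)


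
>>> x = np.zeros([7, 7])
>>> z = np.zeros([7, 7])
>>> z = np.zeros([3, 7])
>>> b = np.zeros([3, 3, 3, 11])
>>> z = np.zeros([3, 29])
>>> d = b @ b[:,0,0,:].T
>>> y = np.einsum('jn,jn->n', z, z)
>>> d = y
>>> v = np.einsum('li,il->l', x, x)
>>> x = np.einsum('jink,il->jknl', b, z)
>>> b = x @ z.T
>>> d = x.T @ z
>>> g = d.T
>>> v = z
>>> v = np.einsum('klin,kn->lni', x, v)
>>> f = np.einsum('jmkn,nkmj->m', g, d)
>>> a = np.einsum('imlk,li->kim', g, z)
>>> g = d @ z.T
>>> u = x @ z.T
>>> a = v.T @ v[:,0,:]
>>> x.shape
(3, 11, 3, 29)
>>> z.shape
(3, 29)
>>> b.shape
(3, 11, 3, 3)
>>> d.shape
(29, 3, 11, 29)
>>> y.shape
(29,)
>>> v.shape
(11, 29, 3)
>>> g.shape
(29, 3, 11, 3)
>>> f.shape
(11,)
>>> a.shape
(3, 29, 3)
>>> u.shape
(3, 11, 3, 3)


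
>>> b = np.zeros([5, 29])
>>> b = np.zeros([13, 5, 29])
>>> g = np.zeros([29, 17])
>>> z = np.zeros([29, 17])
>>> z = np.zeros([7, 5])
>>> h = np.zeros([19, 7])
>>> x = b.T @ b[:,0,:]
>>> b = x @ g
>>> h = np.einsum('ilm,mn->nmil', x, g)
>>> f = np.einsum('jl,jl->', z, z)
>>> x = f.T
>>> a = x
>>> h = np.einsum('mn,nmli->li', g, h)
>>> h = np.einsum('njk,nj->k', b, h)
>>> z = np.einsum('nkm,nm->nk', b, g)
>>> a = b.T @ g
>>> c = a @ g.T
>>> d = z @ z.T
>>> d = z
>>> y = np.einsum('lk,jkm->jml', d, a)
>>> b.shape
(29, 5, 17)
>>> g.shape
(29, 17)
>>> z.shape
(29, 5)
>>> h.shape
(17,)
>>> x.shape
()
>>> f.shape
()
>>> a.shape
(17, 5, 17)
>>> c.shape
(17, 5, 29)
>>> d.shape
(29, 5)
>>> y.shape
(17, 17, 29)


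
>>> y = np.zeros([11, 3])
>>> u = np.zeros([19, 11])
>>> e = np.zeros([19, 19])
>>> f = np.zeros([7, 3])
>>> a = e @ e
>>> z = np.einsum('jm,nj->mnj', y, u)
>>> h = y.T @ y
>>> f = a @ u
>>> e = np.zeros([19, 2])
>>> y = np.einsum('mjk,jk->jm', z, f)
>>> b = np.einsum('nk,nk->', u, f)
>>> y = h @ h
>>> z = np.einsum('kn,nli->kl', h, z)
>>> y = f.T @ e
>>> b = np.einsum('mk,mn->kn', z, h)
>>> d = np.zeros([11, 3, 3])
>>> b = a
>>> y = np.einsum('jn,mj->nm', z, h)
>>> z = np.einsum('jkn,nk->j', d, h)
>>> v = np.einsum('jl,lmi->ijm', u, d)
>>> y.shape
(19, 3)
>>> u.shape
(19, 11)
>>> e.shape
(19, 2)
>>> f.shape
(19, 11)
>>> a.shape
(19, 19)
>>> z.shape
(11,)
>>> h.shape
(3, 3)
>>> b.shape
(19, 19)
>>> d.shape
(11, 3, 3)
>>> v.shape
(3, 19, 3)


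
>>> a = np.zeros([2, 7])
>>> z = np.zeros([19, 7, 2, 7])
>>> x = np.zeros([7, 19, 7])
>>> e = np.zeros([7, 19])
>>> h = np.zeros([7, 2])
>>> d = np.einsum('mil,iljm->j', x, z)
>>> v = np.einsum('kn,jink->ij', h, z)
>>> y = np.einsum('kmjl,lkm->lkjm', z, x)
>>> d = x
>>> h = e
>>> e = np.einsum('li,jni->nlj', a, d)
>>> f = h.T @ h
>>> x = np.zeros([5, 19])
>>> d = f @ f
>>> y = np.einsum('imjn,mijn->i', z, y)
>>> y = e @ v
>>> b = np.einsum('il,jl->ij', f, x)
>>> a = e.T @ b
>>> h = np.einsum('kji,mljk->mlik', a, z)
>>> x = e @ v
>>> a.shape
(7, 2, 5)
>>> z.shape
(19, 7, 2, 7)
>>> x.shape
(19, 2, 19)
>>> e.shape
(19, 2, 7)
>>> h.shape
(19, 7, 5, 7)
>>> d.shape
(19, 19)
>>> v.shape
(7, 19)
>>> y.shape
(19, 2, 19)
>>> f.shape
(19, 19)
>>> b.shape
(19, 5)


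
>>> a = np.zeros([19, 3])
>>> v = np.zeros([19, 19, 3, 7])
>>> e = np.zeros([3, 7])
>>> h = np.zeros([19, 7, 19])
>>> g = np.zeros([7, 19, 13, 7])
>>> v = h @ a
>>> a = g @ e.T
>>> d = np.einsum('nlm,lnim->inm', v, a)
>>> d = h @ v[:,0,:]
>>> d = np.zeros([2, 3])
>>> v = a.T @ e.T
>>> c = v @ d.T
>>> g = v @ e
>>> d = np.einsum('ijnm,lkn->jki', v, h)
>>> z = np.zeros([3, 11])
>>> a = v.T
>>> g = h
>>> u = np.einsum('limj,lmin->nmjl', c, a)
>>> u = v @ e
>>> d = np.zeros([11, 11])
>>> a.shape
(3, 19, 13, 3)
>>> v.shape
(3, 13, 19, 3)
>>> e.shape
(3, 7)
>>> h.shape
(19, 7, 19)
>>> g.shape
(19, 7, 19)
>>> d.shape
(11, 11)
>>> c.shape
(3, 13, 19, 2)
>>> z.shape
(3, 11)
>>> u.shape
(3, 13, 19, 7)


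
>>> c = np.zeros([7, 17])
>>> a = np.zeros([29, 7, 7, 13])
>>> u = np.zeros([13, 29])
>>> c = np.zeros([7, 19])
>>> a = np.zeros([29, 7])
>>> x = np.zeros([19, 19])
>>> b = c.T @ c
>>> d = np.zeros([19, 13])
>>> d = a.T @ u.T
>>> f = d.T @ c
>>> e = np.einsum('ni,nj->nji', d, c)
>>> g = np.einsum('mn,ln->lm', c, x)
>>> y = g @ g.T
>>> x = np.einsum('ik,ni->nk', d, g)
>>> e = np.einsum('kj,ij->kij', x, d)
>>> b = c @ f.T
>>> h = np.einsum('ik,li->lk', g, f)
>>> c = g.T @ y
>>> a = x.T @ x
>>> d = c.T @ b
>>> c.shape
(7, 19)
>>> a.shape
(13, 13)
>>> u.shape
(13, 29)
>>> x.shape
(19, 13)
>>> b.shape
(7, 13)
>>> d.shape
(19, 13)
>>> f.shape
(13, 19)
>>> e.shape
(19, 7, 13)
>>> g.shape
(19, 7)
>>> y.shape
(19, 19)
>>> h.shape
(13, 7)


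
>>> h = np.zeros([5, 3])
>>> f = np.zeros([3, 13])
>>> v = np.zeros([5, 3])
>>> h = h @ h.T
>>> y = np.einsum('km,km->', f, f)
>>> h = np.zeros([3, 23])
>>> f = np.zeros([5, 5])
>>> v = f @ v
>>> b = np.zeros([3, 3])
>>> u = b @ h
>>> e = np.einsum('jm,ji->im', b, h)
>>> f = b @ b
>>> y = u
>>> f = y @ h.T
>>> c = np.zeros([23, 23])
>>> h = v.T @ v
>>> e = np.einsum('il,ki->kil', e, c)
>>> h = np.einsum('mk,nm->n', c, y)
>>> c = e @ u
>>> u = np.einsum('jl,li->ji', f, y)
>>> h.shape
(3,)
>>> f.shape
(3, 3)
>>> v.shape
(5, 3)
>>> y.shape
(3, 23)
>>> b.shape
(3, 3)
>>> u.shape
(3, 23)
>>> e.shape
(23, 23, 3)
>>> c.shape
(23, 23, 23)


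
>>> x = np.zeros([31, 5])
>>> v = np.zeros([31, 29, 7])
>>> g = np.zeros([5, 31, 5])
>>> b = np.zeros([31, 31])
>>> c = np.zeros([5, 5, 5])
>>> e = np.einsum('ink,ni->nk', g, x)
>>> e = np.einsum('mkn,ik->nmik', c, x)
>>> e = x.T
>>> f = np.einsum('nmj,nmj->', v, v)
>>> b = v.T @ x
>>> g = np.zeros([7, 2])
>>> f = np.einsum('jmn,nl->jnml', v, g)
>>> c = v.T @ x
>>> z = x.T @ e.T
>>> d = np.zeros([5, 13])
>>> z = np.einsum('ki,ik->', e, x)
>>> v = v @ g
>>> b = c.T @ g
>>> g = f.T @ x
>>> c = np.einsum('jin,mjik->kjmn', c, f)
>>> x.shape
(31, 5)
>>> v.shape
(31, 29, 2)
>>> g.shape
(2, 29, 7, 5)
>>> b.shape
(5, 29, 2)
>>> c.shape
(2, 7, 31, 5)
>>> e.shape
(5, 31)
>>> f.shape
(31, 7, 29, 2)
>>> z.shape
()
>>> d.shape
(5, 13)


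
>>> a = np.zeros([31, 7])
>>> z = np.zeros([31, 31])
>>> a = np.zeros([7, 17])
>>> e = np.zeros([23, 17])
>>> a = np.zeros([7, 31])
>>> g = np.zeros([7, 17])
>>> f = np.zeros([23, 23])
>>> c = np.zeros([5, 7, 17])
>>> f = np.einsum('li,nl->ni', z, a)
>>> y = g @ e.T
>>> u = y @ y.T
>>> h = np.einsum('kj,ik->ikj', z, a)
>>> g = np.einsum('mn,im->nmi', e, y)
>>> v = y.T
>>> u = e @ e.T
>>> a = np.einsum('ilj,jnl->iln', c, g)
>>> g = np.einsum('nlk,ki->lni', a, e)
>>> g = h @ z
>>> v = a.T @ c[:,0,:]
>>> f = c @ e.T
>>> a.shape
(5, 7, 23)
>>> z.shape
(31, 31)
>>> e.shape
(23, 17)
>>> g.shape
(7, 31, 31)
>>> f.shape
(5, 7, 23)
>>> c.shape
(5, 7, 17)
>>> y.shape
(7, 23)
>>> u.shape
(23, 23)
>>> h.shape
(7, 31, 31)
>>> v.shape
(23, 7, 17)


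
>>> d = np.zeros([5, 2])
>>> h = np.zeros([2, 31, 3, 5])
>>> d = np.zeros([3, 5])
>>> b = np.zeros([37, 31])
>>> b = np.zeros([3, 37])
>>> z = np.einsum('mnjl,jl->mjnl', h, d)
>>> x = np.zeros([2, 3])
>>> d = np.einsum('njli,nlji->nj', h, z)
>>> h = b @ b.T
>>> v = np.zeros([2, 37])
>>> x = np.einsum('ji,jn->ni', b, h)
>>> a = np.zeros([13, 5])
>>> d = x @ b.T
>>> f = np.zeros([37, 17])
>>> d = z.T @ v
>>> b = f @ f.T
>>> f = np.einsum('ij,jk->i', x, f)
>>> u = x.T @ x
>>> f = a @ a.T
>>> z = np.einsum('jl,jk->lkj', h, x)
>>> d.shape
(5, 31, 3, 37)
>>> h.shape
(3, 3)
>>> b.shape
(37, 37)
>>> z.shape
(3, 37, 3)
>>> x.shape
(3, 37)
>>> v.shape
(2, 37)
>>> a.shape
(13, 5)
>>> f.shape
(13, 13)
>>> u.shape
(37, 37)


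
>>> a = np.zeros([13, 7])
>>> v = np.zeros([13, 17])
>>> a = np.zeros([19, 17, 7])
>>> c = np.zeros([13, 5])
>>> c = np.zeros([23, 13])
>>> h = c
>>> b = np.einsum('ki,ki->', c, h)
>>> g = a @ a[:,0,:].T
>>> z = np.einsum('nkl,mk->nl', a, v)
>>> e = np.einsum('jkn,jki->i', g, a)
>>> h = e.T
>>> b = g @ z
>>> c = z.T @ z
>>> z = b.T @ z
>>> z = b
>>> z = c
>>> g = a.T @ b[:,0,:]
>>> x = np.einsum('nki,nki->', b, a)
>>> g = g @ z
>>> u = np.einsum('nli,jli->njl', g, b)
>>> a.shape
(19, 17, 7)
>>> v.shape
(13, 17)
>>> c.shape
(7, 7)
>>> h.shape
(7,)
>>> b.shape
(19, 17, 7)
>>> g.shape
(7, 17, 7)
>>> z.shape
(7, 7)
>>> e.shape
(7,)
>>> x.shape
()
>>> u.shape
(7, 19, 17)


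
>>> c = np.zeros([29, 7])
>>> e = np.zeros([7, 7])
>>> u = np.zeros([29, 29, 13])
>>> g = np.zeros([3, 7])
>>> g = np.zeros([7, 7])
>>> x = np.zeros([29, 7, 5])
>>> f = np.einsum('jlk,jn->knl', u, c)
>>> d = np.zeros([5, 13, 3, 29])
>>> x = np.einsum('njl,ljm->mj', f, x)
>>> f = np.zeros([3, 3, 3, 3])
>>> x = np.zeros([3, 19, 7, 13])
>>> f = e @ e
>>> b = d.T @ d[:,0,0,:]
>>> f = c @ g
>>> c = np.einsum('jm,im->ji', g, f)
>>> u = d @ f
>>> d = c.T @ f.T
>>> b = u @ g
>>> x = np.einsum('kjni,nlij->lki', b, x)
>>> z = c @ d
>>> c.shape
(7, 29)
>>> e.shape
(7, 7)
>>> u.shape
(5, 13, 3, 7)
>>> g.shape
(7, 7)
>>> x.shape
(19, 5, 7)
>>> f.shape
(29, 7)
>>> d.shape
(29, 29)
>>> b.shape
(5, 13, 3, 7)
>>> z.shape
(7, 29)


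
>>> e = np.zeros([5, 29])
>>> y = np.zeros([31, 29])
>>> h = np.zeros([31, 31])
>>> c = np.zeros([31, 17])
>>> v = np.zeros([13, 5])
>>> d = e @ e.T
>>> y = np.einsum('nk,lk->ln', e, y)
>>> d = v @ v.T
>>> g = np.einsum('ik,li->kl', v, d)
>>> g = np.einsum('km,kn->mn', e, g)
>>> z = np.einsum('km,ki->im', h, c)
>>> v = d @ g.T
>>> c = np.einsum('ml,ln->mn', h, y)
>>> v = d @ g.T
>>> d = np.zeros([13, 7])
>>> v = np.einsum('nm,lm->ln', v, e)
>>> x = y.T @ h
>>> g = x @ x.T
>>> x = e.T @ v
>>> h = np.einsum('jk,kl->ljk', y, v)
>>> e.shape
(5, 29)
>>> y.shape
(31, 5)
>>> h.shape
(13, 31, 5)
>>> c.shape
(31, 5)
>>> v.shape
(5, 13)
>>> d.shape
(13, 7)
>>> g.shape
(5, 5)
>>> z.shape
(17, 31)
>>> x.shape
(29, 13)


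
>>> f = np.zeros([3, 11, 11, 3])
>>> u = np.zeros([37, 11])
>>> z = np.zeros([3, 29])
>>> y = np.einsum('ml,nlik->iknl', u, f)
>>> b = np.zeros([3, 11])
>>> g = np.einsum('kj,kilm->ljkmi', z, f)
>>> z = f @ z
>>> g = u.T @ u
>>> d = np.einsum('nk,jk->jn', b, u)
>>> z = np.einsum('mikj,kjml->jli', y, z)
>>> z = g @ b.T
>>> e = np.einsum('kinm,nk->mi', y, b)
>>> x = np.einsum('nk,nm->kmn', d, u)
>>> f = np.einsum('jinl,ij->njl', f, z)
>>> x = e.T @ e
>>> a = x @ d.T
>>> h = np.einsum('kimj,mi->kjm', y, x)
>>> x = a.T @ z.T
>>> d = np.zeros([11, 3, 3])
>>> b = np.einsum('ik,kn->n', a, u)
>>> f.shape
(11, 3, 3)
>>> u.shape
(37, 11)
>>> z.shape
(11, 3)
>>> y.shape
(11, 3, 3, 11)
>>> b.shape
(11,)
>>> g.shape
(11, 11)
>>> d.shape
(11, 3, 3)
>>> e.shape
(11, 3)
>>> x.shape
(37, 11)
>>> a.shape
(3, 37)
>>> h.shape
(11, 11, 3)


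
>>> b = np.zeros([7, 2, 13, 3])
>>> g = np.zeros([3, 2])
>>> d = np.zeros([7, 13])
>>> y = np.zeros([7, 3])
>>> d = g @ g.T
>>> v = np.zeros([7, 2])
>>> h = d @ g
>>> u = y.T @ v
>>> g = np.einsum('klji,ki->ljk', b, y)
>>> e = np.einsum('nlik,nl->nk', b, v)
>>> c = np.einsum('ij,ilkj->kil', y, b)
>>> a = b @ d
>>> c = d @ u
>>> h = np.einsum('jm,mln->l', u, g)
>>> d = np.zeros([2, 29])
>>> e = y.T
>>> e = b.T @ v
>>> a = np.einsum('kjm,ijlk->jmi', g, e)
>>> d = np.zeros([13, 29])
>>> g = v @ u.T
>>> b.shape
(7, 2, 13, 3)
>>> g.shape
(7, 3)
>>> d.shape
(13, 29)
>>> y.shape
(7, 3)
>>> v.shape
(7, 2)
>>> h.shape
(13,)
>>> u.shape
(3, 2)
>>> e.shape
(3, 13, 2, 2)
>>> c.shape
(3, 2)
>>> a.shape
(13, 7, 3)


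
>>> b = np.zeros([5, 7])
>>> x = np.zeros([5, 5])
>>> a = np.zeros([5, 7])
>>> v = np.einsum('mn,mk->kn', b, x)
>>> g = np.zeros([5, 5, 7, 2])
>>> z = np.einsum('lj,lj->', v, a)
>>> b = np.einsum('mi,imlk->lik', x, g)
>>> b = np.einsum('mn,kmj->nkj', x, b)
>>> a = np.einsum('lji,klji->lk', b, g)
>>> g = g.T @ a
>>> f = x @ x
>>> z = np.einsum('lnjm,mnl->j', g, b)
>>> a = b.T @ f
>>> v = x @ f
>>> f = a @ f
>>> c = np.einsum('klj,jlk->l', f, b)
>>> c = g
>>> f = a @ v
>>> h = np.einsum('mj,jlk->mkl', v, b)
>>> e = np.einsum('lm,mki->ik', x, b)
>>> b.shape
(5, 7, 2)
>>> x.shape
(5, 5)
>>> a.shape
(2, 7, 5)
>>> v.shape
(5, 5)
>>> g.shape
(2, 7, 5, 5)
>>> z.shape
(5,)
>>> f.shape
(2, 7, 5)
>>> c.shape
(2, 7, 5, 5)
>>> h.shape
(5, 2, 7)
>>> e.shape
(2, 7)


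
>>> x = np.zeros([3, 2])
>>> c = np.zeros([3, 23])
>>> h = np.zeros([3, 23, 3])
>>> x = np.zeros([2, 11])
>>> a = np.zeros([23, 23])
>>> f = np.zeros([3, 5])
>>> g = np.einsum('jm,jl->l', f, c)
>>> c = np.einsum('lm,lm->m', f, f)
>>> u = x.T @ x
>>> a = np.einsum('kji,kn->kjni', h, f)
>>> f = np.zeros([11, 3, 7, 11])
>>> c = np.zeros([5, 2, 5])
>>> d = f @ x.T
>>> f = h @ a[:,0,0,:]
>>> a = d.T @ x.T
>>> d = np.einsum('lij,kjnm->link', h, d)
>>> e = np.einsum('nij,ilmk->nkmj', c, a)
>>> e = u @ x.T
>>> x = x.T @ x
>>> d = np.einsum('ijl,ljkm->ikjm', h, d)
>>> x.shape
(11, 11)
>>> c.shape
(5, 2, 5)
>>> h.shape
(3, 23, 3)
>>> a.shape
(2, 7, 3, 2)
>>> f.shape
(3, 23, 3)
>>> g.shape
(23,)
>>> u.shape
(11, 11)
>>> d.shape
(3, 7, 23, 11)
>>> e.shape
(11, 2)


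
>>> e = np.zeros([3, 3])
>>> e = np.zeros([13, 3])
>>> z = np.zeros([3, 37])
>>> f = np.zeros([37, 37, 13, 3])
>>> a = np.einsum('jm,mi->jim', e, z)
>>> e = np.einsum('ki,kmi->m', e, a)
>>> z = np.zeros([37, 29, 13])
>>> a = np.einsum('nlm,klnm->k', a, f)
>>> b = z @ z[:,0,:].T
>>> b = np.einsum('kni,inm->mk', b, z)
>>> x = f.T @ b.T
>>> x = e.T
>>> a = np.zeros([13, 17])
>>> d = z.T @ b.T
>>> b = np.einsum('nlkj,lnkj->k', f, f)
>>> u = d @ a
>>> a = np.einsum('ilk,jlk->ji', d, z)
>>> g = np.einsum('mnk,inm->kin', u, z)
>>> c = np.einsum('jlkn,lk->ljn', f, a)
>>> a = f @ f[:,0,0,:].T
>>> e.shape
(37,)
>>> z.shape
(37, 29, 13)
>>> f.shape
(37, 37, 13, 3)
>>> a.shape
(37, 37, 13, 37)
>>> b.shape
(13,)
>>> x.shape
(37,)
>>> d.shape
(13, 29, 13)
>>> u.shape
(13, 29, 17)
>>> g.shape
(17, 37, 29)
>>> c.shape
(37, 37, 3)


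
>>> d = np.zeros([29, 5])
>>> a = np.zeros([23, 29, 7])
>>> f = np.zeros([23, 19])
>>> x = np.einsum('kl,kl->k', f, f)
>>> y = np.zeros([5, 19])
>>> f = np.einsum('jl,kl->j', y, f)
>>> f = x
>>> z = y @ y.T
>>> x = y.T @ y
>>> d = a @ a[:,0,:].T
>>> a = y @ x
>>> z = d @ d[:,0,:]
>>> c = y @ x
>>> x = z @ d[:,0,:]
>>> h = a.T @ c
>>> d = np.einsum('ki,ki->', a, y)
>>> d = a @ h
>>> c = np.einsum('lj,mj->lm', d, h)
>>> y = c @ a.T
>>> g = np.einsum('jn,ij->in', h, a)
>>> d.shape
(5, 19)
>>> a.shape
(5, 19)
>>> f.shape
(23,)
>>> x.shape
(23, 29, 23)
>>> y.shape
(5, 5)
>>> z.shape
(23, 29, 23)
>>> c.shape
(5, 19)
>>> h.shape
(19, 19)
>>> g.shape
(5, 19)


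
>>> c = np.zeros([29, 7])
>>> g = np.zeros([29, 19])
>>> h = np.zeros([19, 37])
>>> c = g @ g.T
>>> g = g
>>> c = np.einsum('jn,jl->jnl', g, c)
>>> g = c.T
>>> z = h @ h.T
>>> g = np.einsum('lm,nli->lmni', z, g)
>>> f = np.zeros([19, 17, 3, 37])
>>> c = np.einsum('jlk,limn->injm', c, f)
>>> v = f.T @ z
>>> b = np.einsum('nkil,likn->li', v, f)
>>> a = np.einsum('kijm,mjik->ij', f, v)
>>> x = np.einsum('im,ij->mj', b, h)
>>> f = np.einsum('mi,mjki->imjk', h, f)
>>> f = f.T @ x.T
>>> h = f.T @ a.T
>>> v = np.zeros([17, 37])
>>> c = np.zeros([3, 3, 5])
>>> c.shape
(3, 3, 5)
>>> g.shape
(19, 19, 29, 29)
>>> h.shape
(17, 19, 17, 17)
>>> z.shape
(19, 19)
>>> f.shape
(3, 17, 19, 17)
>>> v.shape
(17, 37)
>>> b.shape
(19, 17)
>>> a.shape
(17, 3)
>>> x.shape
(17, 37)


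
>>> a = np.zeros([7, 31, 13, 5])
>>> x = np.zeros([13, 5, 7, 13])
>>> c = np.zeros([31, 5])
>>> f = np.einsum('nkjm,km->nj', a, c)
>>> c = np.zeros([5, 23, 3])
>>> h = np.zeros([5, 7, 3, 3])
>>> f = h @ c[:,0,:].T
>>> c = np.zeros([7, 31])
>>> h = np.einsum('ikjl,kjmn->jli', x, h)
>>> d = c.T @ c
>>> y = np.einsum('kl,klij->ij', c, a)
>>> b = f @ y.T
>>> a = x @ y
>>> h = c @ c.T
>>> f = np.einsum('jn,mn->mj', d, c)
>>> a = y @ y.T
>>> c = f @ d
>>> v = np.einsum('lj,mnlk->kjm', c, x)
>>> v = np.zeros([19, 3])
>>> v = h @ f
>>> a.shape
(13, 13)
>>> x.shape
(13, 5, 7, 13)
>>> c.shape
(7, 31)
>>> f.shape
(7, 31)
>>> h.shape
(7, 7)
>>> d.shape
(31, 31)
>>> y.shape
(13, 5)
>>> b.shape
(5, 7, 3, 13)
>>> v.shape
(7, 31)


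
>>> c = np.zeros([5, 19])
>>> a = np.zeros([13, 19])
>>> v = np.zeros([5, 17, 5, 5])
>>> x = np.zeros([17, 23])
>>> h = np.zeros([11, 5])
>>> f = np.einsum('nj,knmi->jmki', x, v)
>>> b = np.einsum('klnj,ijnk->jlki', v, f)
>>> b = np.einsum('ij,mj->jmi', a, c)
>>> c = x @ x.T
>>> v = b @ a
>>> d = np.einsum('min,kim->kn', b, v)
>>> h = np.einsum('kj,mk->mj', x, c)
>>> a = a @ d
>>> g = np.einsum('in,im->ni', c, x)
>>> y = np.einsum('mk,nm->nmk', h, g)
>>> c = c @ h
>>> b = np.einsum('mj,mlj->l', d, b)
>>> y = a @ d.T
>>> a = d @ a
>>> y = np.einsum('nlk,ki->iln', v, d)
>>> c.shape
(17, 23)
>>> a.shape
(19, 13)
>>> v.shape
(19, 5, 19)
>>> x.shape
(17, 23)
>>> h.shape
(17, 23)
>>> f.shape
(23, 5, 5, 5)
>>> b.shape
(5,)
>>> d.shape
(19, 13)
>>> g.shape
(17, 17)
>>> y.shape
(13, 5, 19)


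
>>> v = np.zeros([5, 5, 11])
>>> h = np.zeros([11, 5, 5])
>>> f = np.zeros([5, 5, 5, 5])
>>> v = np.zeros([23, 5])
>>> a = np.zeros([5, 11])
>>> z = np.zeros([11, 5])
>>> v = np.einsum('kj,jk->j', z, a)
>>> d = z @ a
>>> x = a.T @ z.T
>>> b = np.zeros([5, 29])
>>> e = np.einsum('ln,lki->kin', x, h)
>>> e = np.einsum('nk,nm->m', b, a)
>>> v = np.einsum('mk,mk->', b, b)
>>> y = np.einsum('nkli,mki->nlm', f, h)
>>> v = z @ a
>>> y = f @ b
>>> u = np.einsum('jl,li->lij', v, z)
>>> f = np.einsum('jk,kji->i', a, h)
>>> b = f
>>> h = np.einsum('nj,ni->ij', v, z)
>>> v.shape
(11, 11)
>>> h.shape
(5, 11)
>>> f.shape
(5,)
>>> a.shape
(5, 11)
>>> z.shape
(11, 5)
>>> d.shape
(11, 11)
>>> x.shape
(11, 11)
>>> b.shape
(5,)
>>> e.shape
(11,)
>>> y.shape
(5, 5, 5, 29)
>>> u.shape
(11, 5, 11)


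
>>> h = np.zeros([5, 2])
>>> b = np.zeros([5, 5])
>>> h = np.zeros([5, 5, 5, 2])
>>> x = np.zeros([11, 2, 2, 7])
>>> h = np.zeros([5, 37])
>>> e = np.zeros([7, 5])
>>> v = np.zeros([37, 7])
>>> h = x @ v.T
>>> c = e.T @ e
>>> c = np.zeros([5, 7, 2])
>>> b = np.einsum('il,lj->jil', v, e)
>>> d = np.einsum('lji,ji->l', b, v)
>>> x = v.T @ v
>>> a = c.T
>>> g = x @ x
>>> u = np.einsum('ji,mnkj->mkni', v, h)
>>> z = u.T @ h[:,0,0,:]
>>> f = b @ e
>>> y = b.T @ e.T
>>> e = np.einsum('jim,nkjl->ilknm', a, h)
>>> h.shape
(11, 2, 2, 37)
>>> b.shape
(5, 37, 7)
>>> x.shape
(7, 7)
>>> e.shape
(7, 37, 2, 11, 5)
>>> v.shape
(37, 7)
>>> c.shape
(5, 7, 2)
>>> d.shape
(5,)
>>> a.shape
(2, 7, 5)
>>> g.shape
(7, 7)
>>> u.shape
(11, 2, 2, 7)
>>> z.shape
(7, 2, 2, 37)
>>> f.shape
(5, 37, 5)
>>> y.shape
(7, 37, 7)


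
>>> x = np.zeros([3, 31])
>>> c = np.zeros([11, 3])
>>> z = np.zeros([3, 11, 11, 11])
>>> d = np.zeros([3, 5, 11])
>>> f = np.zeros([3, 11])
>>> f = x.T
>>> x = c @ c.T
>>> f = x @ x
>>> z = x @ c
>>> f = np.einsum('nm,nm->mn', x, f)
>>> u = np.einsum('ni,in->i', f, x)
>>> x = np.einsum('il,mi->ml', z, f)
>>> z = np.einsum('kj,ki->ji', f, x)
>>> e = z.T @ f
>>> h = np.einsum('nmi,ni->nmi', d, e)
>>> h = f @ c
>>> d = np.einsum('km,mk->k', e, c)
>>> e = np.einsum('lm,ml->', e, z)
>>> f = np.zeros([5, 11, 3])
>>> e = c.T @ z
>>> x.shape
(11, 3)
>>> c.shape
(11, 3)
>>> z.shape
(11, 3)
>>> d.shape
(3,)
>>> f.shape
(5, 11, 3)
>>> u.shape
(11,)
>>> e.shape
(3, 3)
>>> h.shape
(11, 3)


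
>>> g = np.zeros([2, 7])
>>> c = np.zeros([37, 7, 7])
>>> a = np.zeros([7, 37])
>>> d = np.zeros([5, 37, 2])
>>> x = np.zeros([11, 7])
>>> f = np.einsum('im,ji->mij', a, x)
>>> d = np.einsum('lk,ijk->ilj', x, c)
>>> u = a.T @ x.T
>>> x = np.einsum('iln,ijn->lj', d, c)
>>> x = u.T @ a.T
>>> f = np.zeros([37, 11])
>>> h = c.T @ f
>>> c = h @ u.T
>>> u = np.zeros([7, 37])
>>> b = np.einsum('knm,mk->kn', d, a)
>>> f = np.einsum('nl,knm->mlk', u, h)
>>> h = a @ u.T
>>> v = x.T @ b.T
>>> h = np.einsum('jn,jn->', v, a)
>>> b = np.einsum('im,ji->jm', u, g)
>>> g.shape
(2, 7)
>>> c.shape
(7, 7, 37)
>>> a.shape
(7, 37)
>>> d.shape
(37, 11, 7)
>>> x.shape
(11, 7)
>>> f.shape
(11, 37, 7)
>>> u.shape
(7, 37)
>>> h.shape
()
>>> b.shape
(2, 37)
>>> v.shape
(7, 37)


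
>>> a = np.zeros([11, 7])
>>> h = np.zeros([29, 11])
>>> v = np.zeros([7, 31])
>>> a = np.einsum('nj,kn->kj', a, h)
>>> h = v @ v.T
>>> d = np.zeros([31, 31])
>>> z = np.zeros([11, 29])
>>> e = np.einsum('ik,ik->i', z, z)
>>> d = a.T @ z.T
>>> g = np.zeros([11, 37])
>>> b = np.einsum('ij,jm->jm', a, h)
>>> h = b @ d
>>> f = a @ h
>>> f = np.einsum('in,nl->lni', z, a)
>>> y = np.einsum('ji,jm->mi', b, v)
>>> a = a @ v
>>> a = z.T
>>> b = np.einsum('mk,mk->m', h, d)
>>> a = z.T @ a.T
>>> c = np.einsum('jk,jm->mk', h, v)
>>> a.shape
(29, 29)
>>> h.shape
(7, 11)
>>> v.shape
(7, 31)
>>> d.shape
(7, 11)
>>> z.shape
(11, 29)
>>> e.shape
(11,)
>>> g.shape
(11, 37)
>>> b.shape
(7,)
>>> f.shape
(7, 29, 11)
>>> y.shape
(31, 7)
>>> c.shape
(31, 11)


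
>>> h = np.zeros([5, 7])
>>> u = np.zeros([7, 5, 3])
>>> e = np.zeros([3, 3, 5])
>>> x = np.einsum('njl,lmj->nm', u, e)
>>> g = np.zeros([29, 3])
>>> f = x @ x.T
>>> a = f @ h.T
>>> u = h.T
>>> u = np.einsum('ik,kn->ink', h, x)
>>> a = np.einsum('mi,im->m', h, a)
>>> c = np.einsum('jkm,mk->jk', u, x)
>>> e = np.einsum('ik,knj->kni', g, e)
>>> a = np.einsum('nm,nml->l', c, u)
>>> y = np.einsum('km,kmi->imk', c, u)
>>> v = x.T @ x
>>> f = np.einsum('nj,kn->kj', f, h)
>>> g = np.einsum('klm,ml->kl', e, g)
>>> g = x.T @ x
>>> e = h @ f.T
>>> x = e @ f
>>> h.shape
(5, 7)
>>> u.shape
(5, 3, 7)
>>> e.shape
(5, 5)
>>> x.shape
(5, 7)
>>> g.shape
(3, 3)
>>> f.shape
(5, 7)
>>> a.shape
(7,)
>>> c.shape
(5, 3)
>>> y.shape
(7, 3, 5)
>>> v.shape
(3, 3)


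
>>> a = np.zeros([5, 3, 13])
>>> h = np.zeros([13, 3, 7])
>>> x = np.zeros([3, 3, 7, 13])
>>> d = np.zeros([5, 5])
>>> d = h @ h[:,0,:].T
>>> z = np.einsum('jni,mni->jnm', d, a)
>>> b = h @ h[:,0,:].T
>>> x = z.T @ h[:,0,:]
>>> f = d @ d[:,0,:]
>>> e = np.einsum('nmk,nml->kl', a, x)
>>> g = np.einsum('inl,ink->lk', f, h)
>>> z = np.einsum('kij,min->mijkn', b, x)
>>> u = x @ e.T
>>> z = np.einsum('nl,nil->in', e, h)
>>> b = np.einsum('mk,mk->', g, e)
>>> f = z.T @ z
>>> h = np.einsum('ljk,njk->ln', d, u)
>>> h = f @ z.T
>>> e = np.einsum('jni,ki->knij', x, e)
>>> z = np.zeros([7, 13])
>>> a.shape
(5, 3, 13)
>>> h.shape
(13, 3)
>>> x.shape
(5, 3, 7)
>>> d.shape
(13, 3, 13)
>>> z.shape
(7, 13)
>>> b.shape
()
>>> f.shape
(13, 13)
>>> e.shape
(13, 3, 7, 5)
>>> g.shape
(13, 7)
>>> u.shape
(5, 3, 13)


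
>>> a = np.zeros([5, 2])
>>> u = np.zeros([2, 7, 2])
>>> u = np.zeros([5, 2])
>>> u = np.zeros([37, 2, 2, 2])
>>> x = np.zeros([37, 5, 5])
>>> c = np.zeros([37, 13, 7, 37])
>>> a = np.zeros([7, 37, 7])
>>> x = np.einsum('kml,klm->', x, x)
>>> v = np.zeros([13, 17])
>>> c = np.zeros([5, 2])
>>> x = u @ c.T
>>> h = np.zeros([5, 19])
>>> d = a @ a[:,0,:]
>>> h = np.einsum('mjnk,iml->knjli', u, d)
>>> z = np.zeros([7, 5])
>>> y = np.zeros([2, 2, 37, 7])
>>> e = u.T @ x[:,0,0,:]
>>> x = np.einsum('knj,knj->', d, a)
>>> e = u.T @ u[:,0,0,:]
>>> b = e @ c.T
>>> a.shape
(7, 37, 7)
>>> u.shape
(37, 2, 2, 2)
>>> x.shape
()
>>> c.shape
(5, 2)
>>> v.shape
(13, 17)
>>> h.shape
(2, 2, 2, 7, 7)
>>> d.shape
(7, 37, 7)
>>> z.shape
(7, 5)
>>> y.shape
(2, 2, 37, 7)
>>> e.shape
(2, 2, 2, 2)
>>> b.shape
(2, 2, 2, 5)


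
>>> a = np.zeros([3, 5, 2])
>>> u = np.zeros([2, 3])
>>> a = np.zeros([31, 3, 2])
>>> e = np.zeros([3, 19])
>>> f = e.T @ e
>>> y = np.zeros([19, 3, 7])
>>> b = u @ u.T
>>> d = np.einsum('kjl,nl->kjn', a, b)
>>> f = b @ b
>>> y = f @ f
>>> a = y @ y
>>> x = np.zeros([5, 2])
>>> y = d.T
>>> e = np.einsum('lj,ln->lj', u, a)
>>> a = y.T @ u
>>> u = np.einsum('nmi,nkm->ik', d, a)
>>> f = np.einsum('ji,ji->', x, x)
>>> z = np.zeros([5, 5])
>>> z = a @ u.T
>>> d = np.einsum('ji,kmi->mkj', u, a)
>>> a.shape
(31, 3, 3)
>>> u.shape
(2, 3)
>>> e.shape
(2, 3)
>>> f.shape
()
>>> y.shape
(2, 3, 31)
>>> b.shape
(2, 2)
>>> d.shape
(3, 31, 2)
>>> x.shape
(5, 2)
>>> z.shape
(31, 3, 2)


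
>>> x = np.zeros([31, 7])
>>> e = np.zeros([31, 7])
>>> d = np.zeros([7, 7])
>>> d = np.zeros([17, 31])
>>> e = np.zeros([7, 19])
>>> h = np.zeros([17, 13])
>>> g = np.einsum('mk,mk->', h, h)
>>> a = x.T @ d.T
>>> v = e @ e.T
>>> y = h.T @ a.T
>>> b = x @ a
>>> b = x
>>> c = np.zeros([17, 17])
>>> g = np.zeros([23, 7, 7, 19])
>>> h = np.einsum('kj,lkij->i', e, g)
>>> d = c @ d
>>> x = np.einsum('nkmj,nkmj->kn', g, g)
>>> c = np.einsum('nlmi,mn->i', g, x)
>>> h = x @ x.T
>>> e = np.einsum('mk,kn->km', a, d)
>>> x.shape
(7, 23)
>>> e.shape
(17, 7)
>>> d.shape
(17, 31)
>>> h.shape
(7, 7)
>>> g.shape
(23, 7, 7, 19)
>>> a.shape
(7, 17)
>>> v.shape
(7, 7)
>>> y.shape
(13, 7)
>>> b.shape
(31, 7)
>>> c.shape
(19,)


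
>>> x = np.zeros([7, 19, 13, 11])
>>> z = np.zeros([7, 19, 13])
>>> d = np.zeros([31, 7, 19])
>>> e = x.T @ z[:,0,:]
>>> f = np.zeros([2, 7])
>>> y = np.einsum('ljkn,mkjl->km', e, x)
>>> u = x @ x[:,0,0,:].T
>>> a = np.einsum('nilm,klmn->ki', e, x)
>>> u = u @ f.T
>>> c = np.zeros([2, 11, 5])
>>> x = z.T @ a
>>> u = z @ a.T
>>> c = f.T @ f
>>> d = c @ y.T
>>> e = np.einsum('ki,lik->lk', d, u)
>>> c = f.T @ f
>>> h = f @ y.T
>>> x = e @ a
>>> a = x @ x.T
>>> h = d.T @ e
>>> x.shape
(7, 13)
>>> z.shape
(7, 19, 13)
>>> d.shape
(7, 19)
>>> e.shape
(7, 7)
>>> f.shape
(2, 7)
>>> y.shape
(19, 7)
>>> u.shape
(7, 19, 7)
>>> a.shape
(7, 7)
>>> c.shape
(7, 7)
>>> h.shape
(19, 7)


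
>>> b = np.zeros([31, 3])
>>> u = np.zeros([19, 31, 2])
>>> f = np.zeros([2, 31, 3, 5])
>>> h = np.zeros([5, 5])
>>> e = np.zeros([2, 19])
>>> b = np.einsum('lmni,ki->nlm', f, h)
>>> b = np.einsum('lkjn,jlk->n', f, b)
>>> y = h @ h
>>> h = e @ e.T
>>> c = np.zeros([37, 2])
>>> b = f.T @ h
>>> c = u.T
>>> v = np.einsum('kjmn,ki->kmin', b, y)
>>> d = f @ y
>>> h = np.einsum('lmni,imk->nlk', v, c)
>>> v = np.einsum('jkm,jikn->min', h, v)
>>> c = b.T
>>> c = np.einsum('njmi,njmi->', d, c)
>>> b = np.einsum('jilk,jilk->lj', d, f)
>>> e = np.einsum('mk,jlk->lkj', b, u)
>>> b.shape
(3, 2)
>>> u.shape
(19, 31, 2)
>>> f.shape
(2, 31, 3, 5)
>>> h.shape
(5, 5, 19)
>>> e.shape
(31, 2, 19)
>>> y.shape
(5, 5)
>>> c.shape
()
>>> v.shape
(19, 31, 2)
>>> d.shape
(2, 31, 3, 5)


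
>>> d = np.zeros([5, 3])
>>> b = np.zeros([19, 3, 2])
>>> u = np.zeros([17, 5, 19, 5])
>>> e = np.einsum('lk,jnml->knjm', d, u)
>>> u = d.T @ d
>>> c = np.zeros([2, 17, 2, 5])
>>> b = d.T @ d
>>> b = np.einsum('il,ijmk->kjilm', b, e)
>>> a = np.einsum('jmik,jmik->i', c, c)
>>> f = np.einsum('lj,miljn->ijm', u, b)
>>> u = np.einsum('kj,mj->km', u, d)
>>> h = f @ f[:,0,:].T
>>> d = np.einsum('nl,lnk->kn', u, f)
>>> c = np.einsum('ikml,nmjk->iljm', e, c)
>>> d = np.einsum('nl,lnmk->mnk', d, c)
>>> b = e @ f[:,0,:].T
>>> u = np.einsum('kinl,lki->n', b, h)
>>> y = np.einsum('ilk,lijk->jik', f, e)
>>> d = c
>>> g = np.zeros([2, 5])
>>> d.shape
(3, 19, 2, 17)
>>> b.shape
(3, 5, 17, 5)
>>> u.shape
(17,)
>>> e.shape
(3, 5, 17, 19)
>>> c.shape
(3, 19, 2, 17)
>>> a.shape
(2,)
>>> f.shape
(5, 3, 19)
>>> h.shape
(5, 3, 5)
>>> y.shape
(17, 5, 19)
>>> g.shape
(2, 5)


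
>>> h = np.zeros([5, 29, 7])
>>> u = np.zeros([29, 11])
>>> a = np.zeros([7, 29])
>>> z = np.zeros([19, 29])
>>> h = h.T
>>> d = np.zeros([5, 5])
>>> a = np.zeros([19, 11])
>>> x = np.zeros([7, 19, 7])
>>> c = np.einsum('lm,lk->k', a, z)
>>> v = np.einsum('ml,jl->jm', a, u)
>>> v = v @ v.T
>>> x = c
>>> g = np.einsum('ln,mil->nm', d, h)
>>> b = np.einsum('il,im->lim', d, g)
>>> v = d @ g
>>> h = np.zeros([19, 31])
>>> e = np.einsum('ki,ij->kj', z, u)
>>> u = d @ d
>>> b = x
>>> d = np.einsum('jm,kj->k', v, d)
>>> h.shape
(19, 31)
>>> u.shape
(5, 5)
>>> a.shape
(19, 11)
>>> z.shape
(19, 29)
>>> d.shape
(5,)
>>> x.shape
(29,)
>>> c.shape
(29,)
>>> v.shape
(5, 7)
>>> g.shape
(5, 7)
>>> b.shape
(29,)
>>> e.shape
(19, 11)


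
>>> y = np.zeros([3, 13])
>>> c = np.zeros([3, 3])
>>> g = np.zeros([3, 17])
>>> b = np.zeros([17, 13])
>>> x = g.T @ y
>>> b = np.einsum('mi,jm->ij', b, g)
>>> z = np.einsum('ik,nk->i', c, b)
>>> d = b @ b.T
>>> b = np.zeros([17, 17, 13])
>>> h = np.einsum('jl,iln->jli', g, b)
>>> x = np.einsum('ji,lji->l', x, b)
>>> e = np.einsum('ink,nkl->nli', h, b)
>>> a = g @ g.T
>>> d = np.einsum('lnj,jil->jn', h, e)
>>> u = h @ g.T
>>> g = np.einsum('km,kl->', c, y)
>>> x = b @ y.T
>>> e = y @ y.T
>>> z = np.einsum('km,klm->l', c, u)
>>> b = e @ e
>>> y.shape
(3, 13)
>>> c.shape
(3, 3)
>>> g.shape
()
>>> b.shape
(3, 3)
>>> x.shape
(17, 17, 3)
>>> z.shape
(17,)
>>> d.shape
(17, 17)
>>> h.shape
(3, 17, 17)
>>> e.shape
(3, 3)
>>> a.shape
(3, 3)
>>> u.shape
(3, 17, 3)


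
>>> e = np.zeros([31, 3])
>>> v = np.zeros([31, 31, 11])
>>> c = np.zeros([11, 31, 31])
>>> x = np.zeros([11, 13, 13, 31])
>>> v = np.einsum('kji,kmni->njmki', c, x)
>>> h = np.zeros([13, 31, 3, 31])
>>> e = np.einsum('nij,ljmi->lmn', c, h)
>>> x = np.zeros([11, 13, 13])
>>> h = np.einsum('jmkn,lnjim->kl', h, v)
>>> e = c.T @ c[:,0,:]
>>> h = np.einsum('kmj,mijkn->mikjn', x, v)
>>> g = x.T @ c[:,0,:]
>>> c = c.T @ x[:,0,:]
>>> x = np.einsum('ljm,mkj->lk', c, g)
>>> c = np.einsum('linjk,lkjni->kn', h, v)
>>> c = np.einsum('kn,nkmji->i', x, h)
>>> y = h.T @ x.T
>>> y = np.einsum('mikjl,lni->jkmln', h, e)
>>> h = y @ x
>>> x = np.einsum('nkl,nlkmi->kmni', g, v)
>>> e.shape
(31, 31, 31)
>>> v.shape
(13, 31, 13, 11, 31)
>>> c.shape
(31,)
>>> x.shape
(13, 11, 13, 31)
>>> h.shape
(13, 11, 13, 31, 13)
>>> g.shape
(13, 13, 31)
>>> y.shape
(13, 11, 13, 31, 31)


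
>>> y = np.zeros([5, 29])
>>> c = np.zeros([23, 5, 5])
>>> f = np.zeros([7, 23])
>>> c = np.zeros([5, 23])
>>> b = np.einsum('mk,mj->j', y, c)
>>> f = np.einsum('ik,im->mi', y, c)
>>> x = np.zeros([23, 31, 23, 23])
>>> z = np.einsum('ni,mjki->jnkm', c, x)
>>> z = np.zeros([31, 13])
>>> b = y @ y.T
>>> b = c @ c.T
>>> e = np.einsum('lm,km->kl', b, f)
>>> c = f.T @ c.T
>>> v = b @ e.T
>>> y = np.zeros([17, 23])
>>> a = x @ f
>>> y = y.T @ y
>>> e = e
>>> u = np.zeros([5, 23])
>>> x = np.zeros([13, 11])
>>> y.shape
(23, 23)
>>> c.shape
(5, 5)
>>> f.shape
(23, 5)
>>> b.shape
(5, 5)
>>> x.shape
(13, 11)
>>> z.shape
(31, 13)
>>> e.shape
(23, 5)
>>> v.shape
(5, 23)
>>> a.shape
(23, 31, 23, 5)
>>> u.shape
(5, 23)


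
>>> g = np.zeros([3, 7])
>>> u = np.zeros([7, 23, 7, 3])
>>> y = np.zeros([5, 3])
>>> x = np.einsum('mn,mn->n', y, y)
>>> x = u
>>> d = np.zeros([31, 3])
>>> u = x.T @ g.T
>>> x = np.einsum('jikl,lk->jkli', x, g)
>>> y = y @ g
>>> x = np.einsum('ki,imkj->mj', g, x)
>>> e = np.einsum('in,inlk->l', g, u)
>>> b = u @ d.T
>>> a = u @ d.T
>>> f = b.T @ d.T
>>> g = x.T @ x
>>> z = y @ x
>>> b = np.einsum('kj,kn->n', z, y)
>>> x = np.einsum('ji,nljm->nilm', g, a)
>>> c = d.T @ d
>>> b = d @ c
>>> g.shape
(23, 23)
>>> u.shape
(3, 7, 23, 3)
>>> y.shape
(5, 7)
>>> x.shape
(3, 23, 7, 31)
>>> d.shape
(31, 3)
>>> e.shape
(23,)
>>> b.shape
(31, 3)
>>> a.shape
(3, 7, 23, 31)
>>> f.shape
(31, 23, 7, 31)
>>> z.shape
(5, 23)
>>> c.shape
(3, 3)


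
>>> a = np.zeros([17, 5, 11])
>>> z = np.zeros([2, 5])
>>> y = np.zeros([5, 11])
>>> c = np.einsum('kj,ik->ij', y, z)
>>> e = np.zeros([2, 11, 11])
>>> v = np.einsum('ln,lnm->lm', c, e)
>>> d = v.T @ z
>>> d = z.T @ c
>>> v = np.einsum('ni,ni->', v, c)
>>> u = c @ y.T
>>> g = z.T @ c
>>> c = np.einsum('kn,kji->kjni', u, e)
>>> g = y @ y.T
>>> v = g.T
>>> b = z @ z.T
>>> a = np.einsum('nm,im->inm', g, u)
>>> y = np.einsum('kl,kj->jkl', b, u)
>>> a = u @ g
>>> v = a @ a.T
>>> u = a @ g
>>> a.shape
(2, 5)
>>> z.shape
(2, 5)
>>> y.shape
(5, 2, 2)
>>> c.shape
(2, 11, 5, 11)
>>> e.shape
(2, 11, 11)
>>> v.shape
(2, 2)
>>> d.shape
(5, 11)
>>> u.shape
(2, 5)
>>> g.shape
(5, 5)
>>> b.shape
(2, 2)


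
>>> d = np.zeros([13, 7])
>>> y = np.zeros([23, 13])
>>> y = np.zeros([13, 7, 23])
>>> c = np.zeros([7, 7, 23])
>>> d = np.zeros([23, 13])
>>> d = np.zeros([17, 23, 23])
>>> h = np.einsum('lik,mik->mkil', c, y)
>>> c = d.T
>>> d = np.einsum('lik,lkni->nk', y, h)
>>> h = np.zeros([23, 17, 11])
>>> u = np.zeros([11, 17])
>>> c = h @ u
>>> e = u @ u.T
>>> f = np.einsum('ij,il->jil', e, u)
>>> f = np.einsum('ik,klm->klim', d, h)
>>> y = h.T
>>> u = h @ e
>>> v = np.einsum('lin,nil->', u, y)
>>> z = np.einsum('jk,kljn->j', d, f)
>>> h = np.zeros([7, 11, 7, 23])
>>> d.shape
(7, 23)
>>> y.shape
(11, 17, 23)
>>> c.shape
(23, 17, 17)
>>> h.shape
(7, 11, 7, 23)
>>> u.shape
(23, 17, 11)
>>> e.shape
(11, 11)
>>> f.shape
(23, 17, 7, 11)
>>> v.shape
()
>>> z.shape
(7,)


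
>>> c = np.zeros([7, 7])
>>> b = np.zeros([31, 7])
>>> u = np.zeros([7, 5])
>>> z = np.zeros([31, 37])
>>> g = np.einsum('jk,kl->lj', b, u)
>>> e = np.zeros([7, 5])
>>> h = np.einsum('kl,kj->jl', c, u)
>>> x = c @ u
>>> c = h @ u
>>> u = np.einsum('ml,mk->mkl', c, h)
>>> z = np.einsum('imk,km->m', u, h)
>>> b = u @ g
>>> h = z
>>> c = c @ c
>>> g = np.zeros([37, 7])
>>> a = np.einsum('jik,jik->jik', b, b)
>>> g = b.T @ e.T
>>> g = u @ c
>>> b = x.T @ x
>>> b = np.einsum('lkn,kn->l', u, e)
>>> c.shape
(5, 5)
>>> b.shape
(5,)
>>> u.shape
(5, 7, 5)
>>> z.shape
(7,)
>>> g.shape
(5, 7, 5)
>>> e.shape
(7, 5)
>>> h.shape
(7,)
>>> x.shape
(7, 5)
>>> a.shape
(5, 7, 31)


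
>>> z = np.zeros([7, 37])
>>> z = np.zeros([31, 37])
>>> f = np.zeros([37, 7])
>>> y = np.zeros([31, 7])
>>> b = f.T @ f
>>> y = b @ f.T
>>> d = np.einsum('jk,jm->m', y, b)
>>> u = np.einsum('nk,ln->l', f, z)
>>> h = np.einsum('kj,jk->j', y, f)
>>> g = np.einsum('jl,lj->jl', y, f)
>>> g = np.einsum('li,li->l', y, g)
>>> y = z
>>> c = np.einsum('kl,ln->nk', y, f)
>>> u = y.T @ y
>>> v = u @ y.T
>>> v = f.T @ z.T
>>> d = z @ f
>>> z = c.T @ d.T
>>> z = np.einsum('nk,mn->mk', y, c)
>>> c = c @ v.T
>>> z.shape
(7, 37)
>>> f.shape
(37, 7)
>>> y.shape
(31, 37)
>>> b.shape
(7, 7)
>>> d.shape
(31, 7)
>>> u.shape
(37, 37)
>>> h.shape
(37,)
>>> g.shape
(7,)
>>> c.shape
(7, 7)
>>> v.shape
(7, 31)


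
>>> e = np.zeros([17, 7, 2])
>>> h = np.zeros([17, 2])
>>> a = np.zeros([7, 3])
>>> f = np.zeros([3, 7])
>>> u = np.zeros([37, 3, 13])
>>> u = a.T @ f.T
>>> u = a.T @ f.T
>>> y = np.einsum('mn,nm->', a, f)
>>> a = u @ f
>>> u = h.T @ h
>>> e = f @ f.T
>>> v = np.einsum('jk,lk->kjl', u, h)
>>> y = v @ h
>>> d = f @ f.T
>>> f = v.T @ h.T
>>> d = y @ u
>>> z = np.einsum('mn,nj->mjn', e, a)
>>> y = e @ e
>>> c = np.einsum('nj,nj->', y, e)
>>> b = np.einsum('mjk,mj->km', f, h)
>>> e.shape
(3, 3)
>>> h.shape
(17, 2)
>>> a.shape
(3, 7)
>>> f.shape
(17, 2, 17)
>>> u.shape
(2, 2)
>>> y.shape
(3, 3)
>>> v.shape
(2, 2, 17)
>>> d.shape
(2, 2, 2)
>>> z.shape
(3, 7, 3)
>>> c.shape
()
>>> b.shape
(17, 17)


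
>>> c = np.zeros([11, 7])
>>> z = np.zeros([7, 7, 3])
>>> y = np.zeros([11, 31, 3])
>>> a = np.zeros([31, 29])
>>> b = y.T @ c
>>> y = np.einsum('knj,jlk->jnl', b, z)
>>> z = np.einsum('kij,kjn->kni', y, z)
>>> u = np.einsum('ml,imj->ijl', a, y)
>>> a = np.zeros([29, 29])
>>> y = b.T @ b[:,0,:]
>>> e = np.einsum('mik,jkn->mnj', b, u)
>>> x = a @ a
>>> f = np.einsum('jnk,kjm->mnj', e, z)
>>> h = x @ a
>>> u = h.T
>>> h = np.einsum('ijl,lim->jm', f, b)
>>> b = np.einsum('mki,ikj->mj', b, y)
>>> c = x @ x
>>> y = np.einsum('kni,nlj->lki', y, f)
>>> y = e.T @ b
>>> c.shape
(29, 29)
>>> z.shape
(7, 3, 31)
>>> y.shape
(7, 29, 7)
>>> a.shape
(29, 29)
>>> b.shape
(3, 7)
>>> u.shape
(29, 29)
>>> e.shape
(3, 29, 7)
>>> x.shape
(29, 29)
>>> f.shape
(31, 29, 3)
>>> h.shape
(29, 7)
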